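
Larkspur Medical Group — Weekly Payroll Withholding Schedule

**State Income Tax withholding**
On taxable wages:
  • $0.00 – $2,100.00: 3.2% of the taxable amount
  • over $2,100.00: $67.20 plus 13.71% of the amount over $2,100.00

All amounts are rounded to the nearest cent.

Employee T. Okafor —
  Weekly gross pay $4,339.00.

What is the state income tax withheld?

$374.17

State Income Tax: taxable = $4,339.00
  $67.20 + 13.71% × ($4,339.00 − $2,100.00) = $67.20 + 13.71% × $2,239.00 = $374.17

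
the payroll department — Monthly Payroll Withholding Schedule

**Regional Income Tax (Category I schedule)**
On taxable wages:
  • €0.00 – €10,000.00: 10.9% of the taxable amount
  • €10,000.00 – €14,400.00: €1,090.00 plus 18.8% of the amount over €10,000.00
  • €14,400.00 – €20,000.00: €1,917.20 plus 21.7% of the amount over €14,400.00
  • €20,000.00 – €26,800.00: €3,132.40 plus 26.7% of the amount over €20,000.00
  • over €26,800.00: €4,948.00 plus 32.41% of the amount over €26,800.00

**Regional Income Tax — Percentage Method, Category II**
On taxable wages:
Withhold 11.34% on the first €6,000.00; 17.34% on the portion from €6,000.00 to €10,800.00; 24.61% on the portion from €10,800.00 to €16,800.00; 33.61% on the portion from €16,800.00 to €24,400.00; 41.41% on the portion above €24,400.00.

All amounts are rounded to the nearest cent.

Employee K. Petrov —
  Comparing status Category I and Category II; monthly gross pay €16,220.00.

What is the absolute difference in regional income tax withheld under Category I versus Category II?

€534.44

Regional Income Tax (Category I): taxable = €16,220.00
  €1,917.20 + 21.7% × (€16,220.00 − €14,400.00) = €1,917.20 + 21.7% × €1,820.00 = €2,312.14
Regional Income Tax (Category II): taxable = €16,220.00
  €1,512.72 + 24.61% × (€16,220.00 − €10,800.00) = €1,512.72 + 24.61% × €5,420.00 = €2,846.58
Difference: |€2,312.14 − €2,846.58| = €534.44 (higher under Category II)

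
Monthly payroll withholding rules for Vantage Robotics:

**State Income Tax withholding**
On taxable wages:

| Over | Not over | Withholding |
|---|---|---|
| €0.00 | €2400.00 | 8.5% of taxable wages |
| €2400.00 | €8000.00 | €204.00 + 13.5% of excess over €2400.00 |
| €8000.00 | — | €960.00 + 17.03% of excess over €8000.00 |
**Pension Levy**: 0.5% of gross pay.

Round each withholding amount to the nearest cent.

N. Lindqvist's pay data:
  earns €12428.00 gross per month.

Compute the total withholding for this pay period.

State Income Tax: taxable = €12428.00
  €960.00 + 17.03% × (€12428.00 − €8000.00) = €960.00 + 17.03% × €4428.00 = €1714.09
Pension Levy: 0.5% × €12428.00 = €62.14
Total: €1714.09 + €62.14 = €1776.23

€1776.23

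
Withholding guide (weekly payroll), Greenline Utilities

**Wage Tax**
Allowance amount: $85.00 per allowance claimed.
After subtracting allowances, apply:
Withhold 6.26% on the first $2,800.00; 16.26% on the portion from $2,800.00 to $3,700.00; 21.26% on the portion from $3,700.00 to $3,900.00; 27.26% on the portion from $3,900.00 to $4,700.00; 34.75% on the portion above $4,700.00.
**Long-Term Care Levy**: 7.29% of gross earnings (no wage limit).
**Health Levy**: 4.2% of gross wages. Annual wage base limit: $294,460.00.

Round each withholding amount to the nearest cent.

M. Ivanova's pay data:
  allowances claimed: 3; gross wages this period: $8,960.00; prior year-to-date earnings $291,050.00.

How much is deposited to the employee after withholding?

$6,189.64

Wage Tax: taxable = $8,960.00 − 3×$85.00 = $8,705.00
  $582.22 + 34.75% × ($8,705.00 − $4,700.00) = $582.22 + 34.75% × $4,005.00 = $1,973.96
Long-Term Care Levy: 7.29% × $8,960.00 = $653.18
Health Levy: cap $294,460.00 − YTD $291,050.00 = $3,410.00 subject; 4.2% × $3,410.00 = $143.22
Total withheld: $1,973.96 + $653.18 + $143.22 = $2,770.36
Net pay: $8,960.00 − $2,770.36 = $6,189.64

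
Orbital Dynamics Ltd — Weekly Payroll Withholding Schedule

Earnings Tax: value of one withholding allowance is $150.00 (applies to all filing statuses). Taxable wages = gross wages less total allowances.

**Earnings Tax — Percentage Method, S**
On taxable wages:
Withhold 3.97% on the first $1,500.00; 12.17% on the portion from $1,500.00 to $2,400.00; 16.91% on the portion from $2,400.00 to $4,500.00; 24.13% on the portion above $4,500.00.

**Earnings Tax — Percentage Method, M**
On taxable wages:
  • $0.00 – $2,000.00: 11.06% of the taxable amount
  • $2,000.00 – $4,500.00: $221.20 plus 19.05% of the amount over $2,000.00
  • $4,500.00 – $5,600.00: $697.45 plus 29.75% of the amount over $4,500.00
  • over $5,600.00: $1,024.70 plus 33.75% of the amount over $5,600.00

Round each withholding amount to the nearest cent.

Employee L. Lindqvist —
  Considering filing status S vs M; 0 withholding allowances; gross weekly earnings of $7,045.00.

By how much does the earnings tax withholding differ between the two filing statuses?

Earnings Tax (S): taxable = $7,045.00
  $524.19 + 24.13% × ($7,045.00 − $4,500.00) = $524.19 + 24.13% × $2,545.00 = $1,138.30
Earnings Tax (M): taxable = $7,045.00
  $1,024.70 + 33.75% × ($7,045.00 − $5,600.00) = $1,024.70 + 33.75% × $1,445.00 = $1,512.39
Difference: |$1,138.30 − $1,512.39| = $374.09 (higher under M)

$374.09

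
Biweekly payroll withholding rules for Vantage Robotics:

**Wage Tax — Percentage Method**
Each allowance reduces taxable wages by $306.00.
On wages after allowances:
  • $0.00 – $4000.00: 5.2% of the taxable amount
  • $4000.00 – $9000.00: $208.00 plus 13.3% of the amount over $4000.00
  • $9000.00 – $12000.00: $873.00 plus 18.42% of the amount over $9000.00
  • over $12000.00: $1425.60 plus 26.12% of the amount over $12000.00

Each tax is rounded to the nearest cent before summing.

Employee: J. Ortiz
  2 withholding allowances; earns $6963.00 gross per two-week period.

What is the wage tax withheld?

Wage Tax: taxable = $6963.00 − 2×$306.00 = $6351.00
  $208.00 + 13.3% × ($6351.00 − $4000.00) = $208.00 + 13.3% × $2351.00 = $520.68

$520.68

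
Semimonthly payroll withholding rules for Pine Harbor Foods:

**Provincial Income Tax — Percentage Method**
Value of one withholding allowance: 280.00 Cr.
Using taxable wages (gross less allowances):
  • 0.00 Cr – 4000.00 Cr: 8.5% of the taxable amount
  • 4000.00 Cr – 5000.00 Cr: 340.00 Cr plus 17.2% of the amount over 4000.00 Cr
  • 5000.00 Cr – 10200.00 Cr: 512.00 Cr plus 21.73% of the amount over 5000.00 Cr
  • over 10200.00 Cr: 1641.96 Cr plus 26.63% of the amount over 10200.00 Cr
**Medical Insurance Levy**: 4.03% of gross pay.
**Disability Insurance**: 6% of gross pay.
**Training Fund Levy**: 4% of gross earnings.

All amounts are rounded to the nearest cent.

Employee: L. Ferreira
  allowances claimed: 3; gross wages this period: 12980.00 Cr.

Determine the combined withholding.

Provincial Income Tax: taxable = 12980.00 Cr − 3×280.00 Cr = 12140.00 Cr
  1641.96 Cr + 26.63% × (12140.00 Cr − 10200.00 Cr) = 1641.96 Cr + 26.63% × 1940.00 Cr = 2158.58 Cr
Medical Insurance Levy: 4.03% × 12980.00 Cr = 523.09 Cr
Disability Insurance: 6% × 12980.00 Cr = 778.80 Cr
Training Fund Levy: 4% × 12980.00 Cr = 519.20 Cr
Total: 2158.58 Cr + 523.09 Cr + 778.80 Cr + 519.20 Cr = 3979.67 Cr

3979.67 Cr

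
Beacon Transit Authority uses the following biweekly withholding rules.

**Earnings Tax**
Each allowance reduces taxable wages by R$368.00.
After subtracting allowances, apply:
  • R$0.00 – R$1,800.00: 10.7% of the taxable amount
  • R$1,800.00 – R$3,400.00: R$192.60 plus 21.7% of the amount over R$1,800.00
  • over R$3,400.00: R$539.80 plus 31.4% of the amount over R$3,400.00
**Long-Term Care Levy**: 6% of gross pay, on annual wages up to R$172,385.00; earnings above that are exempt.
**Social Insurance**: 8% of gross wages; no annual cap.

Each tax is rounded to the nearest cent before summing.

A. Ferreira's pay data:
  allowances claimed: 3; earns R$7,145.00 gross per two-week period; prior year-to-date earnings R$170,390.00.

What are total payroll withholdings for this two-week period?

Earnings Tax: taxable = R$7,145.00 − 3×R$368.00 = R$6,041.00
  R$539.80 + 31.4% × (R$6,041.00 − R$3,400.00) = R$539.80 + 31.4% × R$2,641.00 = R$1,369.07
Long-Term Care Levy: cap R$172,385.00 − YTD R$170,390.00 = R$1,995.00 subject; 6% × R$1,995.00 = R$119.70
Social Insurance: 8% × R$7,145.00 = R$571.60
Total: R$1,369.07 + R$119.70 + R$571.60 = R$2,060.37

R$2,060.37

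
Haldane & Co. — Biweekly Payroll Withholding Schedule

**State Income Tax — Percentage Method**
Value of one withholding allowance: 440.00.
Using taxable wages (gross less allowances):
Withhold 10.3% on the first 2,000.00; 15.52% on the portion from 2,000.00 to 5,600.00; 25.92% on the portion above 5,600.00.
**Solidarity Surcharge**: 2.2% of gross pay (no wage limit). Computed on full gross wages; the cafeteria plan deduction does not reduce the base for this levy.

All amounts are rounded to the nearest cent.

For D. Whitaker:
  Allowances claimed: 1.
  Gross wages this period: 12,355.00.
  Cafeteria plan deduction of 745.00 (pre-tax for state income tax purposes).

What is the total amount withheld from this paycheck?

State Income Tax: taxable = 12,355.00 − 745.00 − 1×440.00 = 11,170.00
  764.72 + 25.92% × (11,170.00 − 5,600.00) = 764.72 + 25.92% × 5,570.00 = 2,208.46
Solidarity Surcharge: 2.2% × 12,355.00 = 271.81
Total: 2,208.46 + 271.81 = 2,480.27

2,480.27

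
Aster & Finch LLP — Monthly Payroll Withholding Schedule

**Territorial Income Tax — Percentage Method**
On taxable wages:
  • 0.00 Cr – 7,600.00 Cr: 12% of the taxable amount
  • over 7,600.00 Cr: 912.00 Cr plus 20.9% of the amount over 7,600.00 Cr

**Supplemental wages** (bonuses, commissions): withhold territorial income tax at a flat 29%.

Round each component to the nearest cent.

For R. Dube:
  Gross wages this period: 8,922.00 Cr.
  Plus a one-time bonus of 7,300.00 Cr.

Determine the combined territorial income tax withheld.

3,305.30 Cr

Territorial Income Tax: taxable = 8,922.00 Cr
  912.00 Cr + 20.9% × (8,922.00 Cr − 7,600.00 Cr) = 912.00 Cr + 20.9% × 1,322.00 Cr = 1,188.30 Cr
Supplemental (29% flat on bonus): 29% × 7,300.00 Cr = 2,117.00 Cr
Total territorial income tax: 1,188.30 Cr + 2,117.00 Cr = 3,305.30 Cr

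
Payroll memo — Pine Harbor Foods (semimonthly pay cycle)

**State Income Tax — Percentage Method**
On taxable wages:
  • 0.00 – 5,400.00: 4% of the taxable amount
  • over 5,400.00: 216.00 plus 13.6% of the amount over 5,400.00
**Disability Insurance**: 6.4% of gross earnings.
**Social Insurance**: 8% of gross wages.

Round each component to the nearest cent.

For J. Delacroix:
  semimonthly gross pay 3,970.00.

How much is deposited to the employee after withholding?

3,239.52

State Income Tax: taxable = 3,970.00
  4% × 3,970.00 = 158.80
Disability Insurance: 6.4% × 3,970.00 = 254.08
Social Insurance: 8% × 3,970.00 = 317.60
Total withheld: 158.80 + 254.08 + 317.60 = 730.48
Net pay: 3,970.00 − 730.48 = 3,239.52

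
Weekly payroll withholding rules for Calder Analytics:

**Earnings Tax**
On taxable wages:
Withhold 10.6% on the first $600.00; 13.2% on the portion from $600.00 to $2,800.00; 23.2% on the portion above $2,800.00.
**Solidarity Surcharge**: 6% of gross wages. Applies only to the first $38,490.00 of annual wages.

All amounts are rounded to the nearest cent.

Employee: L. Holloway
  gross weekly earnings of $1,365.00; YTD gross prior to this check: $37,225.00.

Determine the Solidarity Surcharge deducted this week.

$75.90

Solidarity Surcharge: cap $38,490.00 − YTD $37,225.00 = $1,265.00 subject; 6% × $1,265.00 = $75.90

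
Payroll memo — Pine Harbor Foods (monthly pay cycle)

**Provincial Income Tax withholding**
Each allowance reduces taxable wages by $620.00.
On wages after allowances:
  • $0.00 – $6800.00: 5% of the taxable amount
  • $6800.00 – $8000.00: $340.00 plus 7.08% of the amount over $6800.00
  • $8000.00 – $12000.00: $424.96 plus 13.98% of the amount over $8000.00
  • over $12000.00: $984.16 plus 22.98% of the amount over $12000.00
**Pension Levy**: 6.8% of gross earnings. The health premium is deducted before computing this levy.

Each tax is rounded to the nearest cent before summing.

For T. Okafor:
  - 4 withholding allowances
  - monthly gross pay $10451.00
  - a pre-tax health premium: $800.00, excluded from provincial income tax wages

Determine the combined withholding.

Provincial Income Tax: taxable = $10451.00 − $800.00 − 4×$620.00 = $7171.00
  $340.00 + 7.08% × ($7171.00 − $6800.00) = $340.00 + 7.08% × $371.00 = $366.27
Pension Levy: 6.8% × $9651.00 = $656.27
Total: $366.27 + $656.27 = $1022.54

$1022.54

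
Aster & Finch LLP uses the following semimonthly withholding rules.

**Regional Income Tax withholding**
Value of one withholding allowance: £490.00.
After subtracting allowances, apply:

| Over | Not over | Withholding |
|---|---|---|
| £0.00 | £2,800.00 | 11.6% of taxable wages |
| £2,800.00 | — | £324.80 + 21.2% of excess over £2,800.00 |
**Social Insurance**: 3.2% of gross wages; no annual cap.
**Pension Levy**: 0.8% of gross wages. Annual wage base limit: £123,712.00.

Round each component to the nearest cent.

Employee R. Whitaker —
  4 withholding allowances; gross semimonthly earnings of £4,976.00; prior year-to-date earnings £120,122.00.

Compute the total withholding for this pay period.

£558.54

Regional Income Tax: taxable = £4,976.00 − 4×£490.00 = £3,016.00
  £324.80 + 21.2% × (£3,016.00 − £2,800.00) = £324.80 + 21.2% × £216.00 = £370.59
Social Insurance: 3.2% × £4,976.00 = £159.23
Pension Levy: cap £123,712.00 − YTD £120,122.00 = £3,590.00 subject; 0.8% × £3,590.00 = £28.72
Total: £370.59 + £159.23 + £28.72 = £558.54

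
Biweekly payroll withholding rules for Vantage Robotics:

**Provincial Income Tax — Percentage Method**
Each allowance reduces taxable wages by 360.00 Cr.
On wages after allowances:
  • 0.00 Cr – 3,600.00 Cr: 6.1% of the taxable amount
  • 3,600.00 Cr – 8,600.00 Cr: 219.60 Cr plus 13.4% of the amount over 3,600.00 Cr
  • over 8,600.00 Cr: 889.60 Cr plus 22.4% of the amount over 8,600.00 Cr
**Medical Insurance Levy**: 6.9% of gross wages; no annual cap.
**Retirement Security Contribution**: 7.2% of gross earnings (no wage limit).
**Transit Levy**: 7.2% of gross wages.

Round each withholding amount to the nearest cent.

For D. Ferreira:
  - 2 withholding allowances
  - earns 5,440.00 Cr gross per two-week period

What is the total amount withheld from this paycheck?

1,528.40 Cr

Provincial Income Tax: taxable = 5,440.00 Cr − 2×360.00 Cr = 4,720.00 Cr
  219.60 Cr + 13.4% × (4,720.00 Cr − 3,600.00 Cr) = 219.60 Cr + 13.4% × 1,120.00 Cr = 369.68 Cr
Medical Insurance Levy: 6.9% × 5,440.00 Cr = 375.36 Cr
Retirement Security Contribution: 7.2% × 5,440.00 Cr = 391.68 Cr
Transit Levy: 7.2% × 5,440.00 Cr = 391.68 Cr
Total: 369.68 Cr + 375.36 Cr + 391.68 Cr + 391.68 Cr = 1,528.40 Cr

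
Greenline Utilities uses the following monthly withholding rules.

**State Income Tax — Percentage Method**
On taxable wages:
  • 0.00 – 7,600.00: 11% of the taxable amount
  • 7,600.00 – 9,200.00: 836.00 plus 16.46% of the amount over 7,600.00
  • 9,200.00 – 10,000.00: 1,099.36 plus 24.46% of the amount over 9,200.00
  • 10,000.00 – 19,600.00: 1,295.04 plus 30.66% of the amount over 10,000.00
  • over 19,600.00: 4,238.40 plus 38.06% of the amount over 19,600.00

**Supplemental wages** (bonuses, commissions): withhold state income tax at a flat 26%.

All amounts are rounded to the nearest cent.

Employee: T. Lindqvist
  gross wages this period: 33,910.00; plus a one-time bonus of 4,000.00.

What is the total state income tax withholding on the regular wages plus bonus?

10,724.79

State Income Tax: taxable = 33,910.00
  4,238.40 + 38.06% × (33,910.00 − 19,600.00) = 4,238.40 + 38.06% × 14,310.00 = 9,684.79
Supplemental (26% flat on bonus): 26% × 4,000.00 = 1,040.00
Total state income tax: 9,684.79 + 1,040.00 = 10,724.79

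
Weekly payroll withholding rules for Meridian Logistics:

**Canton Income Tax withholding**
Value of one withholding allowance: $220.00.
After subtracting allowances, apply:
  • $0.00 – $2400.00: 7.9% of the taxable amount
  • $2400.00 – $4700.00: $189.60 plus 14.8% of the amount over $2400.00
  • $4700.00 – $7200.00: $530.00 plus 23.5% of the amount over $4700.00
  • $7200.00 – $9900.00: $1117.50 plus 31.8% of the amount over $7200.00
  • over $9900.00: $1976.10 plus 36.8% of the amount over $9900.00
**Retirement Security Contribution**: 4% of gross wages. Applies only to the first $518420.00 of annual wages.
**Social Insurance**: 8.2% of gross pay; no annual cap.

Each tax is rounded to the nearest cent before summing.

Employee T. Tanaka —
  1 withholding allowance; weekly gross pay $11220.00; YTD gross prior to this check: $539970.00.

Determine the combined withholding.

Canton Income Tax: taxable = $11220.00 − 1×$220.00 = $11000.00
  $1976.10 + 36.8% × ($11000.00 − $9900.00) = $1976.10 + 36.8% × $1100.00 = $2380.90
Retirement Security Contribution: YTD $539970.00 ≥ cap $518420.00 → $0.00
Social Insurance: 8.2% × $11220.00 = $920.04
Total: $2380.90 + $0.00 + $920.04 = $3300.94

$3300.94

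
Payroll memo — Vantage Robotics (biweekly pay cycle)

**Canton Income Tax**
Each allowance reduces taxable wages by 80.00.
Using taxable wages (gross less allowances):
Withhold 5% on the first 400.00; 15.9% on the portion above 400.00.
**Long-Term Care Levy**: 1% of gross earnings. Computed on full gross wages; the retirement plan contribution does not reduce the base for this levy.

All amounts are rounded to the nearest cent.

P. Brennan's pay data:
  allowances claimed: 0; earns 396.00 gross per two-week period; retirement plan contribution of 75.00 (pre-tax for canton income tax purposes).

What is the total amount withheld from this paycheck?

20.01

Canton Income Tax: taxable = 396.00 − 75.00 = 321.00
  5% × 321.00 = 16.05
Long-Term Care Levy: 1% × 396.00 = 3.96
Total: 16.05 + 3.96 = 20.01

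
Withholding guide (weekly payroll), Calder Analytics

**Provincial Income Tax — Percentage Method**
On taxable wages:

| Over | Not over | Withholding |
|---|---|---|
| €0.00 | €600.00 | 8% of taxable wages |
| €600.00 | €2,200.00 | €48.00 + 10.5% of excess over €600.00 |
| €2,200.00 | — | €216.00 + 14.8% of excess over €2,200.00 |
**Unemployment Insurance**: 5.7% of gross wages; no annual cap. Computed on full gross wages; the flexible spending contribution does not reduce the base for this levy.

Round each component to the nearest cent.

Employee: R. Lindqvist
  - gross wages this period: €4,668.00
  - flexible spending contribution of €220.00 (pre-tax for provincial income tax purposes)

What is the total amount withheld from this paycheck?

Provincial Income Tax: taxable = €4,668.00 − €220.00 = €4,448.00
  €216.00 + 14.8% × (€4,448.00 − €2,200.00) = €216.00 + 14.8% × €2,248.00 = €548.70
Unemployment Insurance: 5.7% × €4,668.00 = €266.08
Total: €548.70 + €266.08 = €814.78

€814.78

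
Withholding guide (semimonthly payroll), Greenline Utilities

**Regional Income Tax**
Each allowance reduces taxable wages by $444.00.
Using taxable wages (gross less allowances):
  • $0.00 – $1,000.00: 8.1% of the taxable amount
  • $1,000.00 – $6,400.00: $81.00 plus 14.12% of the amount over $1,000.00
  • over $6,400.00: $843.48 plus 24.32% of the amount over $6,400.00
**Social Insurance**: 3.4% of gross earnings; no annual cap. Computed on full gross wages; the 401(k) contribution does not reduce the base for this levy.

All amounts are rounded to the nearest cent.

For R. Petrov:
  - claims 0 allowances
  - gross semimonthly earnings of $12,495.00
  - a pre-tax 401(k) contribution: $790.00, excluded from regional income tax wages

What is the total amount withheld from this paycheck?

$2,558.49

Regional Income Tax: taxable = $12,495.00 − $790.00 = $11,705.00
  $843.48 + 24.32% × ($11,705.00 − $6,400.00) = $843.48 + 24.32% × $5,305.00 = $2,133.66
Social Insurance: 3.4% × $12,495.00 = $424.83
Total: $2,133.66 + $424.83 = $2,558.49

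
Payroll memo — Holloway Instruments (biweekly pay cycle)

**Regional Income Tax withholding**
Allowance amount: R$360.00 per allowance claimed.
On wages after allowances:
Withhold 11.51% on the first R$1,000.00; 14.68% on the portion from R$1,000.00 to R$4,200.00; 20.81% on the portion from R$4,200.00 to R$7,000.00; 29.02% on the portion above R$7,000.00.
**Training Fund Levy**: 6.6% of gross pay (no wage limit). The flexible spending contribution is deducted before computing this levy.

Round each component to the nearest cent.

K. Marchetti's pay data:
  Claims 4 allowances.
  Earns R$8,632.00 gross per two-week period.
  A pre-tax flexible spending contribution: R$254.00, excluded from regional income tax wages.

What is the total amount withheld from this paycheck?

Regional Income Tax: taxable = R$8,632.00 − R$254.00 − 4×R$360.00 = R$6,938.00
  R$584.86 + 20.81% × (R$6,938.00 − R$4,200.00) = R$584.86 + 20.81% × R$2,738.00 = R$1,154.64
Training Fund Levy: 6.6% × R$8,378.00 = R$552.95
Total: R$1,154.64 + R$552.95 = R$1,707.59

R$1,707.59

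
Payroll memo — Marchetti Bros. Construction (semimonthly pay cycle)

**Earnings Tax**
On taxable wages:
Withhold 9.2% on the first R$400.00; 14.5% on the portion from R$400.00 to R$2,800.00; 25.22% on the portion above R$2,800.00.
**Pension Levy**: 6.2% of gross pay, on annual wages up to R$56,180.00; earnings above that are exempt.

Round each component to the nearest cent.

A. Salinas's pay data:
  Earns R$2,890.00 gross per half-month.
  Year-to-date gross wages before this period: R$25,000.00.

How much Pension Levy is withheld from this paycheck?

R$179.18

Pension Levy: 6.2% × R$2,890.00 = R$179.18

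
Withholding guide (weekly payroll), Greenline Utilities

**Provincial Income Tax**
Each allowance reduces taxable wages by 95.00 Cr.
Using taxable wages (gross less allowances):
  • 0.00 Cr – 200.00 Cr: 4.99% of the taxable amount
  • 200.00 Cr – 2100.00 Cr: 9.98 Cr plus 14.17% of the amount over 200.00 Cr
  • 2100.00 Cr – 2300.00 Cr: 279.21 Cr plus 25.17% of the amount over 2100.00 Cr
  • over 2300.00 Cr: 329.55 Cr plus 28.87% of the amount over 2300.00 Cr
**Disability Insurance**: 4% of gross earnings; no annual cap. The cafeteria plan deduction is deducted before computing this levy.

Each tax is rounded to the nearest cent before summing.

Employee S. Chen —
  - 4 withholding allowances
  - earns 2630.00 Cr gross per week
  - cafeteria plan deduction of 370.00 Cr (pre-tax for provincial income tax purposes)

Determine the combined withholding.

Provincial Income Tax: taxable = 2630.00 Cr − 370.00 Cr − 4×95.00 Cr = 1880.00 Cr
  9.98 Cr + 14.17% × (1880.00 Cr − 200.00 Cr) = 9.98 Cr + 14.17% × 1680.00 Cr = 248.04 Cr
Disability Insurance: 4% × 2260.00 Cr = 90.40 Cr
Total: 248.04 Cr + 90.40 Cr = 338.44 Cr

338.44 Cr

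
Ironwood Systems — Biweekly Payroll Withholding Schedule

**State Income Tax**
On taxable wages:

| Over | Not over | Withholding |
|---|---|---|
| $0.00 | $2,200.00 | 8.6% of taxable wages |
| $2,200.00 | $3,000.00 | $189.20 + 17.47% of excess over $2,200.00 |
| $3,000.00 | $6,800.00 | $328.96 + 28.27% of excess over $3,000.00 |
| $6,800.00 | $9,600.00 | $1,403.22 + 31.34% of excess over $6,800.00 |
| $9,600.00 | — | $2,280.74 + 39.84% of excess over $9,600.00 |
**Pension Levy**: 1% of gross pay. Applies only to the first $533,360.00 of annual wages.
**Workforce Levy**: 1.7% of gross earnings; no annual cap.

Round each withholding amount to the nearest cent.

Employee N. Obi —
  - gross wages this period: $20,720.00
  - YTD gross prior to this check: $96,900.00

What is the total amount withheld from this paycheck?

$7,270.39

State Income Tax: taxable = $20,720.00
  $2,280.74 + 39.84% × ($20,720.00 − $9,600.00) = $2,280.74 + 39.84% × $11,120.00 = $6,710.95
Pension Levy: 1% × $20,720.00 = $207.20
Workforce Levy: 1.7% × $20,720.00 = $352.24
Total: $6,710.95 + $207.20 + $352.24 = $7,270.39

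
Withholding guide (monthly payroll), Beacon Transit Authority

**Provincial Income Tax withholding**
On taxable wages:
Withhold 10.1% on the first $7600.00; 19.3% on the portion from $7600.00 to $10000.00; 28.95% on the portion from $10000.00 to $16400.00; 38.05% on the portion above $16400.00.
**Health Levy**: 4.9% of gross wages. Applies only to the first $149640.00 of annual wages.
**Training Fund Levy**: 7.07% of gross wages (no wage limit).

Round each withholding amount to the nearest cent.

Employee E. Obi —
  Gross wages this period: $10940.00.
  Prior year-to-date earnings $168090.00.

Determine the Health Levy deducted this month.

Health Levy: YTD $168090.00 ≥ cap $149640.00 → $0.00

$0.00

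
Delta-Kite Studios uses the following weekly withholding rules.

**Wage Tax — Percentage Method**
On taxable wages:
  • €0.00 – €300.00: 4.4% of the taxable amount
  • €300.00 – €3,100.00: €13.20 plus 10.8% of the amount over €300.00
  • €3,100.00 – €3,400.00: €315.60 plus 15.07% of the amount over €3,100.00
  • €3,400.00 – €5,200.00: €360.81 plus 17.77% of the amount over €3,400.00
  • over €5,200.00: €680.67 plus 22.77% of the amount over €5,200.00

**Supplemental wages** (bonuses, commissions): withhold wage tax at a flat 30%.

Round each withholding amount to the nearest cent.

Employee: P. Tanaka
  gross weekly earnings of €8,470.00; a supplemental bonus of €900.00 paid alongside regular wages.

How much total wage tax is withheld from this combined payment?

€1,695.25

Wage Tax: taxable = €8,470.00
  €680.67 + 22.77% × (€8,470.00 − €5,200.00) = €680.67 + 22.77% × €3,270.00 = €1,425.25
Supplemental (30% flat on bonus): 30% × €900.00 = €270.00
Total wage tax: €1,425.25 + €270.00 = €1,695.25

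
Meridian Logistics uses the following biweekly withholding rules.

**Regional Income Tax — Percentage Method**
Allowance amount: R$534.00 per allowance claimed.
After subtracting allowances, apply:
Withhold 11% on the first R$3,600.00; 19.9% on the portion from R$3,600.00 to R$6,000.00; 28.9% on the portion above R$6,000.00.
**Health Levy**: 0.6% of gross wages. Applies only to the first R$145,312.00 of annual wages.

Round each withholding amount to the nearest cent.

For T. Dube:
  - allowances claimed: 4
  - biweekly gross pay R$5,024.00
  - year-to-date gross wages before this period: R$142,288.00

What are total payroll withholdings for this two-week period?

Regional Income Tax: taxable = R$5,024.00 − 4×R$534.00 = R$2,888.00
  11% × R$2,888.00 = R$317.68
Health Levy: cap R$145,312.00 − YTD R$142,288.00 = R$3,024.00 subject; 0.6% × R$3,024.00 = R$18.14
Total: R$317.68 + R$18.14 = R$335.82

R$335.82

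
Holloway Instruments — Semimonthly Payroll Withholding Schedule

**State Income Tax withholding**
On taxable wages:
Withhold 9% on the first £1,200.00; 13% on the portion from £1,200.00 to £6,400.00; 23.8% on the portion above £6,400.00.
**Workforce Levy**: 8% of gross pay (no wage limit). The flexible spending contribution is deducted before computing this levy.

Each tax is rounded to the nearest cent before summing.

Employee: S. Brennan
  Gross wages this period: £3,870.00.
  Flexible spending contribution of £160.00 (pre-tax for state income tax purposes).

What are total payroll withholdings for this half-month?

£731.10

State Income Tax: taxable = £3,870.00 − £160.00 = £3,710.00
  £108.00 + 13% × (£3,710.00 − £1,200.00) = £108.00 + 13% × £2,510.00 = £434.30
Workforce Levy: 8% × £3,710.00 = £296.80
Total: £434.30 + £296.80 = £731.10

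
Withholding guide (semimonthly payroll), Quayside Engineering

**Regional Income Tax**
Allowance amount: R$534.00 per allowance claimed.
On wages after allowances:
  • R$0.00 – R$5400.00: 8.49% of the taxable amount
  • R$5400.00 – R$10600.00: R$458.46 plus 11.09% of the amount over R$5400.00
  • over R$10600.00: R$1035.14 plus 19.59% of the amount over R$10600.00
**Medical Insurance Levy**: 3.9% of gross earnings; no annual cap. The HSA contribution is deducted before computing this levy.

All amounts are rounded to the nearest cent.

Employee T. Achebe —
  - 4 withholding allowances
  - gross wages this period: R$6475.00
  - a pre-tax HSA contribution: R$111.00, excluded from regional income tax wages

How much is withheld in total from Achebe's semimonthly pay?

Regional Income Tax: taxable = R$6475.00 − R$111.00 − 4×R$534.00 = R$4228.00
  8.49% × R$4228.00 = R$358.96
Medical Insurance Levy: 3.9% × R$6364.00 = R$248.20
Total: R$358.96 + R$248.20 = R$607.16

R$607.16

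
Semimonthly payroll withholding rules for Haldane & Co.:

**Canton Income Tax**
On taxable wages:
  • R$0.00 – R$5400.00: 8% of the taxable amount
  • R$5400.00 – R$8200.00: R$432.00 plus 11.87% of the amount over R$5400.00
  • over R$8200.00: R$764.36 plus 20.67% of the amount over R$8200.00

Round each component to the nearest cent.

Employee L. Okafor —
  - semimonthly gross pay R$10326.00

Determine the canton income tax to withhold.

Canton Income Tax: taxable = R$10326.00
  R$764.36 + 20.67% × (R$10326.00 − R$8200.00) = R$764.36 + 20.67% × R$2126.00 = R$1203.80

R$1203.80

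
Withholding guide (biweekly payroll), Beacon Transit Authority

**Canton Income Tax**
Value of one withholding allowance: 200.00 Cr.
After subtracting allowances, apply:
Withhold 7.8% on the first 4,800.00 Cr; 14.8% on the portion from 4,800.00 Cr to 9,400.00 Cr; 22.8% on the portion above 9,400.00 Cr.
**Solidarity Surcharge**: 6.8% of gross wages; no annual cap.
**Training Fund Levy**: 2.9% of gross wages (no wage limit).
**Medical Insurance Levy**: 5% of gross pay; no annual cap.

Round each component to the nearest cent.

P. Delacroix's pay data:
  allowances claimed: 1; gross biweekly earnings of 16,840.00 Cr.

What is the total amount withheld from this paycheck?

Canton Income Tax: taxable = 16,840.00 Cr − 1×200.00 Cr = 16,640.00 Cr
  1,055.20 Cr + 22.8% × (16,640.00 Cr − 9,400.00 Cr) = 1,055.20 Cr + 22.8% × 7,240.00 Cr = 2,705.92 Cr
Solidarity Surcharge: 6.8% × 16,840.00 Cr = 1,145.12 Cr
Training Fund Levy: 2.9% × 16,840.00 Cr = 488.36 Cr
Medical Insurance Levy: 5% × 16,840.00 Cr = 842.00 Cr
Total: 2,705.92 Cr + 1,145.12 Cr + 488.36 Cr + 842.00 Cr = 5,181.40 Cr

5,181.40 Cr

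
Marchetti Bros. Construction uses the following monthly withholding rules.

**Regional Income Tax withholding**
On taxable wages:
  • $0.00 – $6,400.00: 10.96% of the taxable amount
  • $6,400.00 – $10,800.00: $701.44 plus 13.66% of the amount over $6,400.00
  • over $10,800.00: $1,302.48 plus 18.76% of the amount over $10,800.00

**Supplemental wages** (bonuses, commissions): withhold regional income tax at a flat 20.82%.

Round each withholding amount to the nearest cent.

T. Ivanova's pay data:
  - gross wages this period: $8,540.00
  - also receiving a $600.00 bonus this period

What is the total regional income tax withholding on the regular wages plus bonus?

Regional Income Tax: taxable = $8,540.00
  $701.44 + 13.66% × ($8,540.00 − $6,400.00) = $701.44 + 13.66% × $2,140.00 = $993.76
Supplemental (20.82% flat on bonus): 20.82% × $600.00 = $124.92
Total regional income tax: $993.76 + $124.92 = $1,118.68

$1,118.68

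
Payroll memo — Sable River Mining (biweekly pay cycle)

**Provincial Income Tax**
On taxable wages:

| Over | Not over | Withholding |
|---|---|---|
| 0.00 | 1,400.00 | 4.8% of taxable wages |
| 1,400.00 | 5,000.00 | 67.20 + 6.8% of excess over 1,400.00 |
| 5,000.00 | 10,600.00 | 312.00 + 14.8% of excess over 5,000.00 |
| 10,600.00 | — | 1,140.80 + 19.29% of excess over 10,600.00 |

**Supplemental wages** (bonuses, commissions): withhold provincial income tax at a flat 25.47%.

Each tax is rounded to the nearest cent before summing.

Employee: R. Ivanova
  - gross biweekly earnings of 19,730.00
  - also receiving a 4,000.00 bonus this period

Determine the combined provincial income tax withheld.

Provincial Income Tax: taxable = 19,730.00
  1,140.80 + 19.29% × (19,730.00 − 10,600.00) = 1,140.80 + 19.29% × 9,130.00 = 2,901.98
Supplemental (25.47% flat on bonus): 25.47% × 4,000.00 = 1,018.80
Total provincial income tax: 2,901.98 + 1,018.80 = 3,920.78

3,920.78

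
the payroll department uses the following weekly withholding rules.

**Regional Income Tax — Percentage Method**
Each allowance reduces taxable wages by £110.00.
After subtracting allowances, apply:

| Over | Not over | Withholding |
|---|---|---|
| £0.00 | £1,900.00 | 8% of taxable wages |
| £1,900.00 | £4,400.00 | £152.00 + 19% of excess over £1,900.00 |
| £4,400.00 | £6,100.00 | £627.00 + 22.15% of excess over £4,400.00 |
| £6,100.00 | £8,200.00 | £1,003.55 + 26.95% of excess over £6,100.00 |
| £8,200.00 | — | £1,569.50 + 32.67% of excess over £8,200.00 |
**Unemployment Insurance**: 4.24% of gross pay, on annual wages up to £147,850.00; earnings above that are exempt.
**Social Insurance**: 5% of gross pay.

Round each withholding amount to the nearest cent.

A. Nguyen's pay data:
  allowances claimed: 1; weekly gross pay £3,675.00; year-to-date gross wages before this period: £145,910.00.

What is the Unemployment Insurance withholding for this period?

£82.26

Unemployment Insurance: cap £147,850.00 − YTD £145,910.00 = £1,940.00 subject; 4.24% × £1,940.00 = £82.26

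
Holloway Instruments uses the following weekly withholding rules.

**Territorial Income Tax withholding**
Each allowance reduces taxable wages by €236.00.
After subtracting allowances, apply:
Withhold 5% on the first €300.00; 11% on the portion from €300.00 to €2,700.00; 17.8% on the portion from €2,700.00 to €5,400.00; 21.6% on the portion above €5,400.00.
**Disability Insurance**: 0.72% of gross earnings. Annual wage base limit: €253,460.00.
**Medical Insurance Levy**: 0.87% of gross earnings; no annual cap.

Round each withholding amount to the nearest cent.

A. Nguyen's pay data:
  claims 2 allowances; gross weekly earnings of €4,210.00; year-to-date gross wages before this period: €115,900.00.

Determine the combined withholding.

Territorial Income Tax: taxable = €4,210.00 − 2×€236.00 = €3,738.00
  €279.00 + 17.8% × (€3,738.00 − €2,700.00) = €279.00 + 17.8% × €1,038.00 = €463.76
Disability Insurance: 0.72% × €4,210.00 = €30.31
Medical Insurance Levy: 0.87% × €4,210.00 = €36.63
Total: €463.76 + €30.31 + €36.63 = €530.70

€530.70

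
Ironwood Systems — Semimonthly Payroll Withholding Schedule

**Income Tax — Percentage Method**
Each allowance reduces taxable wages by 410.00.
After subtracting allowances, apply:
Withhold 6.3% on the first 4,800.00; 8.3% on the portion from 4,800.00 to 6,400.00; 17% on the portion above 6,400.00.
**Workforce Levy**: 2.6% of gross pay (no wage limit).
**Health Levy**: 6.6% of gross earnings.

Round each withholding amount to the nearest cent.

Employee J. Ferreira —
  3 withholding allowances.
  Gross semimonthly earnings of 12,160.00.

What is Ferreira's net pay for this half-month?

Income Tax: taxable = 12,160.00 − 3×410.00 = 10,930.00
  435.20 + 17% × (10,930.00 − 6,400.00) = 435.20 + 17% × 4,530.00 = 1,205.30
Workforce Levy: 2.6% × 12,160.00 = 316.16
Health Levy: 6.6% × 12,160.00 = 802.56
Total withheld: 1,205.30 + 316.16 + 802.56 = 2,324.02
Net pay: 12,160.00 − 2,324.02 = 9,835.98

9,835.98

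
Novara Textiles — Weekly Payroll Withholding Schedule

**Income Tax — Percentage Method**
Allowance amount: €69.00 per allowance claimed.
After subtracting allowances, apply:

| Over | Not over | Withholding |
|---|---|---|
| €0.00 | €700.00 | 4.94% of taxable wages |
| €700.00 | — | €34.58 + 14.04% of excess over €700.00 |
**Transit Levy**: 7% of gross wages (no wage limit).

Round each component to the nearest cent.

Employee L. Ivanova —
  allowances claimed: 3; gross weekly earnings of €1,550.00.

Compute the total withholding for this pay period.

Income Tax: taxable = €1,550.00 − 3×€69.00 = €1,343.00
  €34.58 + 14.04% × (€1,343.00 − €700.00) = €34.58 + 14.04% × €643.00 = €124.86
Transit Levy: 7% × €1,550.00 = €108.50
Total: €124.86 + €108.50 = €233.36

€233.36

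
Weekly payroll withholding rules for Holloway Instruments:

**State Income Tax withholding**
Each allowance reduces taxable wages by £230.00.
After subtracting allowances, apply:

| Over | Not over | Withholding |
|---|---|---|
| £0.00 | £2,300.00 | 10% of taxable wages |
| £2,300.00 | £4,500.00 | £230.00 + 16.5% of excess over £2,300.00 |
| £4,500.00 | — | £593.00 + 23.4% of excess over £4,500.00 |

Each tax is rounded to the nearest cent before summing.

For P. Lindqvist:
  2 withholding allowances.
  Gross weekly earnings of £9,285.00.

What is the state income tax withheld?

State Income Tax: taxable = £9,285.00 − 2×£230.00 = £8,825.00
  £593.00 + 23.4% × (£8,825.00 − £4,500.00) = £593.00 + 23.4% × £4,325.00 = £1,605.05

£1,605.05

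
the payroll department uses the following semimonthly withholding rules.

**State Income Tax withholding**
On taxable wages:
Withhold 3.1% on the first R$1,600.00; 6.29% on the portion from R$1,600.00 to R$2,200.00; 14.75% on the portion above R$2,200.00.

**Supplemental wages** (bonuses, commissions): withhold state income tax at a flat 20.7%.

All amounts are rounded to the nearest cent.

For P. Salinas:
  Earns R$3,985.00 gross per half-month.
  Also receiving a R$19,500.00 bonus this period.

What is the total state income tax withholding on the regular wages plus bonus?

State Income Tax: taxable = R$3,985.00
  R$87.34 + 14.75% × (R$3,985.00 − R$2,200.00) = R$87.34 + 14.75% × R$1,785.00 = R$350.63
Supplemental (20.7% flat on bonus): 20.7% × R$19,500.00 = R$4,036.50
Total state income tax: R$350.63 + R$4,036.50 = R$4,387.13

R$4,387.13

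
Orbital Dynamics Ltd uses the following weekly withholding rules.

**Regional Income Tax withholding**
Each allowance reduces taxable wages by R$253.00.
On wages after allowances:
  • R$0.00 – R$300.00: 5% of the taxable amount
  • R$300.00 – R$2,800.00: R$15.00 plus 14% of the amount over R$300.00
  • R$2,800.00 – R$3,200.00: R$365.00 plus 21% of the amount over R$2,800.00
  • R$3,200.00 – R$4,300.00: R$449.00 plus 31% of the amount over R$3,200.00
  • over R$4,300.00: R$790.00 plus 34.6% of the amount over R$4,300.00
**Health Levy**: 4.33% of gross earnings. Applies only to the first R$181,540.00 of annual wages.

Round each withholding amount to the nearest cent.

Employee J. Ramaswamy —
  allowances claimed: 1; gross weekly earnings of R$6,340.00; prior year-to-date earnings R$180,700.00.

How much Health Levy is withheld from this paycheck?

R$36.37

Health Levy: cap R$181,540.00 − YTD R$180,700.00 = R$840.00 subject; 4.33% × R$840.00 = R$36.37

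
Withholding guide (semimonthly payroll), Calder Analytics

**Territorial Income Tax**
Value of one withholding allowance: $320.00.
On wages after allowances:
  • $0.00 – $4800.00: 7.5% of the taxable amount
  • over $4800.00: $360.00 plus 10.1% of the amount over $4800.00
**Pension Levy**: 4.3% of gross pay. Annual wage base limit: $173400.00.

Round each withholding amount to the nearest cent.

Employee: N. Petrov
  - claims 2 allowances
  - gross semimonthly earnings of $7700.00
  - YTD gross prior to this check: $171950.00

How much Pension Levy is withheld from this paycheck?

$62.35

Pension Levy: cap $173400.00 − YTD $171950.00 = $1450.00 subject; 4.3% × $1450.00 = $62.35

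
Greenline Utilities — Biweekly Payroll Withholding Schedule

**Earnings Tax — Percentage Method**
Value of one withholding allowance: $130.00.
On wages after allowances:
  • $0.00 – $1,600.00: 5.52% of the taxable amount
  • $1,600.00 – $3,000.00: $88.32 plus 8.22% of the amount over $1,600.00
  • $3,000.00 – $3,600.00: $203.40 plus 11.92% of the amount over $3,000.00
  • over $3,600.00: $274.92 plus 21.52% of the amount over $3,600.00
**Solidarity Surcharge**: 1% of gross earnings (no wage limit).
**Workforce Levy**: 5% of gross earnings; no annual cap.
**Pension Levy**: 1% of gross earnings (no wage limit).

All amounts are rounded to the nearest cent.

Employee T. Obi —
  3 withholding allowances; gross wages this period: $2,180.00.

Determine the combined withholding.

$256.54

Earnings Tax: taxable = $2,180.00 − 3×$130.00 = $1,790.00
  $88.32 + 8.22% × ($1,790.00 − $1,600.00) = $88.32 + 8.22% × $190.00 = $103.94
Solidarity Surcharge: 1% × $2,180.00 = $21.80
Workforce Levy: 5% × $2,180.00 = $109.00
Pension Levy: 1% × $2,180.00 = $21.80
Total: $103.94 + $21.80 + $109.00 + $21.80 = $256.54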